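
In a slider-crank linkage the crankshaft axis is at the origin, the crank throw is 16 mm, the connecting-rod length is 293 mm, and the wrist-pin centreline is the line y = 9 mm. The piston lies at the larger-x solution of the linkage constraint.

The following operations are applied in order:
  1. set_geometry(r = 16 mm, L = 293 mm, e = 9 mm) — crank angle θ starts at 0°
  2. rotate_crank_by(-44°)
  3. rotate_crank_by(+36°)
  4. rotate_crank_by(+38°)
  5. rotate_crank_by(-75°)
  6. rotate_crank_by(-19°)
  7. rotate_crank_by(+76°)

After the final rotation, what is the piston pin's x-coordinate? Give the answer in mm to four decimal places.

308.5954

set_geometry: r = 16 mm, L = 293 mm, e = 9 mm; θ ← 0°
rotate_crank_by(-44°): θ ← 0° -44° = -44°
rotate_crank_by(+36°): θ ← -44° +36° = -8°
rotate_crank_by(+38°): θ ← -8° +38° = 30°
rotate_crank_by(-75°): θ ← 30° -75° = -45°
rotate_crank_by(-19°): θ ← -45° -19° = -64°
rotate_crank_by(+76°): θ ← -64° +76° = 12°
crank pin P = (r cos θ, r sin θ) = (15.650362, 3.326587)
h = r sin θ − e = 3.326587 − 9 = -5.673413
x = r cos θ + √(L² − h²) = 15.650362 + √(85849.0 − 32.1876) = 15.650362 + 292.945067 = 308.595429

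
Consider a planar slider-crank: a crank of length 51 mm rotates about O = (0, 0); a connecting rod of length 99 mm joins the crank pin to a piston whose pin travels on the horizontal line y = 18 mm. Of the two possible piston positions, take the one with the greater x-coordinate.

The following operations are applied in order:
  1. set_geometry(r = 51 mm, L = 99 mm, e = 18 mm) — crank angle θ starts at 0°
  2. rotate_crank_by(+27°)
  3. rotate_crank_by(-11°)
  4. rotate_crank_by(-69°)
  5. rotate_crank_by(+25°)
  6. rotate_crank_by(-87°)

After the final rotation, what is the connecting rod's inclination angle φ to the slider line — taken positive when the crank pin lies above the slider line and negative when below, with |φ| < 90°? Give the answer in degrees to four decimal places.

-40.4440

set_geometry: r = 51 mm, L = 99 mm, e = 18 mm; θ ← 0°
rotate_crank_by(+27°): θ ← 0° +27° = 27°
rotate_crank_by(-11°): θ ← 27° -11° = 16°
rotate_crank_by(-69°): θ ← 16° -69° = -53°
rotate_crank_by(+25°): θ ← -53° +25° = -28°
rotate_crank_by(-87°): θ ← -28° -87° = -115°
crank pin P = (r cos θ, r sin θ) = (-21.553531, -46.221697)
h = r sin θ − e = -46.221697 − 18 = -64.221697
sin φ = h / L = -64.221697 / 99 = -0.64870401
φ = arcsin(-0.64870401) = -40.443961°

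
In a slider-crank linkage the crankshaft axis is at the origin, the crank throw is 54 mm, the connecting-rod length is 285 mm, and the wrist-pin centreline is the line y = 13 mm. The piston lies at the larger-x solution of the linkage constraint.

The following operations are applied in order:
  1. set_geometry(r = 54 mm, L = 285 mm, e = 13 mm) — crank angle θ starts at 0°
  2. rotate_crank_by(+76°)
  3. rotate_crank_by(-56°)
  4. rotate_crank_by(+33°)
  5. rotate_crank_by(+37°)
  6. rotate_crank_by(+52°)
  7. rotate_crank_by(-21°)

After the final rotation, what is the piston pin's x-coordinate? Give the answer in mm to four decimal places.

set_geometry: r = 54 mm, L = 285 mm, e = 13 mm; θ ← 0°
rotate_crank_by(+76°): θ ← 0° +76° = 76°
rotate_crank_by(-56°): θ ← 76° -56° = 20°
rotate_crank_by(+33°): θ ← 20° +33° = 53°
rotate_crank_by(+37°): θ ← 53° +37° = 90°
rotate_crank_by(+52°): θ ← 90° +52° = 142°
rotate_crank_by(-21°): θ ← 142° -21° = 121°
crank pin P = (r cos θ, r sin θ) = (-27.812056, 46.287034)
h = r sin θ − e = 46.287034 − 13 = 33.287034
x = r cos θ + √(L² − h²) = -27.812056 + √(81225.0 − 1108.0266) = -27.812056 + 283.049419 = 255.237363

255.2374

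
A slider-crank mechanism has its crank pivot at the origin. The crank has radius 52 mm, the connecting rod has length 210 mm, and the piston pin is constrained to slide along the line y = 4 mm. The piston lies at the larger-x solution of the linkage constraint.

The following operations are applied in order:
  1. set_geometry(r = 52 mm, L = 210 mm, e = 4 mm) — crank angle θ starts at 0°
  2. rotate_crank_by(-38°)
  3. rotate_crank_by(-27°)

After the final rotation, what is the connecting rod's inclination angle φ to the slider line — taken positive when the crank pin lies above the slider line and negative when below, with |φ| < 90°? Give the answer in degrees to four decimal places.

set_geometry: r = 52 mm, L = 210 mm, e = 4 mm; θ ← 0°
rotate_crank_by(-38°): θ ← 0° -38° = -38°
rotate_crank_by(-27°): θ ← -38° -27° = -65°
crank pin P = (r cos θ, r sin θ) = (21.976150, -47.128005)
h = r sin θ − e = -47.128005 − 4 = -51.128005
sin φ = h / L = -51.128005 / 210 = -0.24346669
φ = arcsin(-0.24346669) = -14.091238°

-14.0912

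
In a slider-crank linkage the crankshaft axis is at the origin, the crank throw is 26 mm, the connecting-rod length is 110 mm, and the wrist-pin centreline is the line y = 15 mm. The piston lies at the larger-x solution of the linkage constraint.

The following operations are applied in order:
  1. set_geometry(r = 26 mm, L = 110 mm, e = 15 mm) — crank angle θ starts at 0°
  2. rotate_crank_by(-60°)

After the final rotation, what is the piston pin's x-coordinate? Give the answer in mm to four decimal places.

116.4045

set_geometry: r = 26 mm, L = 110 mm, e = 15 mm; θ ← 0°
rotate_crank_by(-60°): θ ← 0° -60° = -60°
crank pin P = (r cos θ, r sin θ) = (13.000000, -22.516660)
h = r sin θ − e = -22.516660 − 15 = -37.516660
x = r cos θ + √(L² − h²) = 13.000000 + √(12100.0 − 1407.4998) = 13.000000 + 103.404546 = 116.404546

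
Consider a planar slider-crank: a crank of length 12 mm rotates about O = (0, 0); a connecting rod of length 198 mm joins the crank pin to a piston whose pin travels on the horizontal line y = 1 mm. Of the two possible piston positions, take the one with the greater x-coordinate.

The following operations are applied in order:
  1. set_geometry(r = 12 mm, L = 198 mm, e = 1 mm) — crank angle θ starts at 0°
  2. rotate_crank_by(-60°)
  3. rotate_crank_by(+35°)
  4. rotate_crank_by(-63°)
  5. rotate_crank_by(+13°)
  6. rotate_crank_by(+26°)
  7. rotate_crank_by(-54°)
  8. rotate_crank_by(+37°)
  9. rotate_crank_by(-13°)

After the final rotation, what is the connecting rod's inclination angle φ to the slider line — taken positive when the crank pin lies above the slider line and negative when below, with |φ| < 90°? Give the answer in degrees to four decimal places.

set_geometry: r = 12 mm, L = 198 mm, e = 1 mm; θ ← 0°
rotate_crank_by(-60°): θ ← 0° -60° = -60°
rotate_crank_by(+35°): θ ← -60° +35° = -25°
rotate_crank_by(-63°): θ ← -25° -63° = -88°
rotate_crank_by(+13°): θ ← -88° +13° = -75°
rotate_crank_by(+26°): θ ← -75° +26° = -49°
rotate_crank_by(-54°): θ ← -49° -54° = -103°
rotate_crank_by(+37°): θ ← -103° +37° = -66°
rotate_crank_by(-13°): θ ← -66° -13° = -79°
crank pin P = (r cos θ, r sin θ) = (2.289708, -11.779526)
h = r sin θ − e = -11.779526 − 1 = -12.779526
sin φ = h / L = -12.779526 / 198 = -0.06454306
φ = arcsin(-0.06454306) = -3.700617°

-3.7006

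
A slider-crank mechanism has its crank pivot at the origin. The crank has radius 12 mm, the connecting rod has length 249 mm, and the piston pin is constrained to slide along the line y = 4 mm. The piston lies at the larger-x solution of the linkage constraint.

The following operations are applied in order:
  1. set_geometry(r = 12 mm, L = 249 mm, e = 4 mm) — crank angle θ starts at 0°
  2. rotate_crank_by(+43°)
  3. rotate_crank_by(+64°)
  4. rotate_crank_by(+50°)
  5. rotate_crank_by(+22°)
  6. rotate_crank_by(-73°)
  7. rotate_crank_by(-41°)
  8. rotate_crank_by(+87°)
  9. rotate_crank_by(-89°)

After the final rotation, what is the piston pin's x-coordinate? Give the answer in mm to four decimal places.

254.3579

set_geometry: r = 12 mm, L = 249 mm, e = 4 mm; θ ← 0°
rotate_crank_by(+43°): θ ← 0° +43° = 43°
rotate_crank_by(+64°): θ ← 43° +64° = 107°
rotate_crank_by(+50°): θ ← 107° +50° = 157°
rotate_crank_by(+22°): θ ← 157° +22° = 179°
rotate_crank_by(-73°): θ ← 179° -73° = 106°
rotate_crank_by(-41°): θ ← 106° -41° = 65°
rotate_crank_by(+87°): θ ← 65° +87° = 152°
rotate_crank_by(-89°): θ ← 152° -89° = 63°
crank pin P = (r cos θ, r sin θ) = (5.447886, 10.692078)
h = r sin θ − e = 10.692078 − 4 = 6.692078
x = r cos θ + √(L² − h²) = 5.447886 + √(62001.0 − 44.7839) = 5.447886 + 248.910056 = 254.357942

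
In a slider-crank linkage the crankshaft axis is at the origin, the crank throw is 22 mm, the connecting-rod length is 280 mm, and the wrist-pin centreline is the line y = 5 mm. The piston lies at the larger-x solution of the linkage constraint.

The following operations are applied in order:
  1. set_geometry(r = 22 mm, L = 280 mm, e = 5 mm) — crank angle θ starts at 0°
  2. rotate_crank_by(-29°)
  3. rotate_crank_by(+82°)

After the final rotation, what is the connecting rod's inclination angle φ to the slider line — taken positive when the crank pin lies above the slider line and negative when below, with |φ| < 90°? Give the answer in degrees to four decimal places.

2.5730

set_geometry: r = 22 mm, L = 280 mm, e = 5 mm; θ ← 0°
rotate_crank_by(-29°): θ ← 0° -29° = -29°
rotate_crank_by(+82°): θ ← -29° +82° = 53°
crank pin P = (r cos θ, r sin θ) = (13.239931, 17.569981)
h = r sin θ − e = 17.569981 − 5 = 12.569981
sin φ = h / L = 12.569981 / 280 = 0.04489279
φ = arcsin(0.04489279) = 2.573032°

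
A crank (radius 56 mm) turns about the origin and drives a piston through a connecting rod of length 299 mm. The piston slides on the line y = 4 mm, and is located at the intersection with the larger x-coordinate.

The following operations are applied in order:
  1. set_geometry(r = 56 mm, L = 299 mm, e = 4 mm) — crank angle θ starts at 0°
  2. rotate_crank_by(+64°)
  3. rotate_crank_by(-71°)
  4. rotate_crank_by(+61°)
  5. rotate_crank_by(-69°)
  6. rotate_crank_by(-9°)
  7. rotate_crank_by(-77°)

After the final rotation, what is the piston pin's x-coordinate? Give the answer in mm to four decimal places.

282.4416

set_geometry: r = 56 mm, L = 299 mm, e = 4 mm; θ ← 0°
rotate_crank_by(+64°): θ ← 0° +64° = 64°
rotate_crank_by(-71°): θ ← 64° -71° = -7°
rotate_crank_by(+61°): θ ← -7° +61° = 54°
rotate_crank_by(-69°): θ ← 54° -69° = -15°
rotate_crank_by(-9°): θ ← -15° -9° = -24°
rotate_crank_by(-77°): θ ← -24° -77° = -101°
crank pin P = (r cos θ, r sin θ) = (-10.685304, -54.971122)
h = r sin θ − e = -54.971122 − 4 = -58.971122
x = r cos θ + √(L² − h²) = -10.685304 + √(89401.0 − 3477.5933) = -10.685304 + 293.126946 = 282.441643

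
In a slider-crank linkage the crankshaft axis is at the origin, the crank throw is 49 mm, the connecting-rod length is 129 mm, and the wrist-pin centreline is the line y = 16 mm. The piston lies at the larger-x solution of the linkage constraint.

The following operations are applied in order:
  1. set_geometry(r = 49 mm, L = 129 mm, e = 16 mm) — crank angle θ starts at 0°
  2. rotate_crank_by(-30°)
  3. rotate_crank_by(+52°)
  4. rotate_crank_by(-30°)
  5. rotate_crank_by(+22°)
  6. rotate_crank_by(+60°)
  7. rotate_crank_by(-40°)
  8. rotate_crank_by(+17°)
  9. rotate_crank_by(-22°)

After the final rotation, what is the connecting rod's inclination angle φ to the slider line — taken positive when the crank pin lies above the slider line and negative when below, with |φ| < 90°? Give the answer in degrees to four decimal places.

3.4468

set_geometry: r = 49 mm, L = 129 mm, e = 16 mm; θ ← 0°
rotate_crank_by(-30°): θ ← 0° -30° = -30°
rotate_crank_by(+52°): θ ← -30° +52° = 22°
rotate_crank_by(-30°): θ ← 22° -30° = -8°
rotate_crank_by(+22°): θ ← -8° +22° = 14°
rotate_crank_by(+60°): θ ← 14° +60° = 74°
rotate_crank_by(-40°): θ ← 74° -40° = 34°
rotate_crank_by(+17°): θ ← 34° +17° = 51°
rotate_crank_by(-22°): θ ← 51° -22° = 29°
crank pin P = (r cos θ, r sin θ) = (42.856366, 23.755671)
h = r sin θ − e = 23.755671 − 16 = 7.755671
sin φ = h / L = 7.755671 / 129 = 0.06012148
φ = arcsin(0.06012148) = 3.446786°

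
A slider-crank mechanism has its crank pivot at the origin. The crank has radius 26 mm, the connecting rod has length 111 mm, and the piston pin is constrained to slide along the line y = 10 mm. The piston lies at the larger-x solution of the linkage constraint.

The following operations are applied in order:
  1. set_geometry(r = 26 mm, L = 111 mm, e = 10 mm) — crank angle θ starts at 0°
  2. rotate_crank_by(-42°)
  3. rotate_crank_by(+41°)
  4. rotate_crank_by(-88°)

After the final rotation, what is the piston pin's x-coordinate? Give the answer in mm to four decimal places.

set_geometry: r = 26 mm, L = 111 mm, e = 10 mm; θ ← 0°
rotate_crank_by(-42°): θ ← 0° -42° = -42°
rotate_crank_by(+41°): θ ← -42° +41° = -1°
rotate_crank_by(-88°): θ ← -1° -88° = -89°
crank pin P = (r cos θ, r sin θ) = (0.453763, -25.996040)
h = r sin θ − e = -25.996040 − 10 = -35.996040
x = r cos θ + √(L² − h²) = 0.453763 + √(12321.0 − 1295.7149) = 0.453763 + 105.001358 = 105.455120

105.4551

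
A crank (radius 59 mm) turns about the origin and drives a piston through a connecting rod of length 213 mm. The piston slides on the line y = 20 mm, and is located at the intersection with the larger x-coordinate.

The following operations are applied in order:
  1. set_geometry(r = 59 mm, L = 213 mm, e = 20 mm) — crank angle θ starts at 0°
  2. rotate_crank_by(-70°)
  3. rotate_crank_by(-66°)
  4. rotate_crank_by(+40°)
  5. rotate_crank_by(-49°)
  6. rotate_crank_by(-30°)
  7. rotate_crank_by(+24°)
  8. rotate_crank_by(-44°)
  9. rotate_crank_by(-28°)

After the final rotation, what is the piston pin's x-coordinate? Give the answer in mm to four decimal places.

168.8865

set_geometry: r = 59 mm, L = 213 mm, e = 20 mm; θ ← 0°
rotate_crank_by(-70°): θ ← 0° -70° = -70°
rotate_crank_by(-66°): θ ← -70° -66° = -136°
rotate_crank_by(+40°): θ ← -136° +40° = -96°
rotate_crank_by(-49°): θ ← -96° -49° = -145°
rotate_crank_by(-30°): θ ← -145° -30° = -175°
rotate_crank_by(+24°): θ ← -175° +24° = -151°
rotate_crank_by(-44°): θ ← -151° -44° = -195°
rotate_crank_by(-28°): θ ← -195° -28° = -223°
crank pin P = (r cos θ, r sin θ) = (-43.149868, 40.237903)
h = r sin θ − e = 40.237903 − 20 = 20.237903
x = r cos θ + √(L² − h²) = -43.149868 + √(45369.0 − 409.5727) = -43.149868 + 212.036382 = 168.886514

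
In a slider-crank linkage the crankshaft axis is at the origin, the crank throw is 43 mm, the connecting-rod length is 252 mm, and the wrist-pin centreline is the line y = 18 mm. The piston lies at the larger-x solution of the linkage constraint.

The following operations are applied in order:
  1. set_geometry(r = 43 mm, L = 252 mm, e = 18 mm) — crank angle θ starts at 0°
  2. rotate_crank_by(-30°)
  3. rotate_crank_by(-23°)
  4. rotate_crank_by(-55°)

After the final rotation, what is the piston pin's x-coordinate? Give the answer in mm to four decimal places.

231.7333

set_geometry: r = 43 mm, L = 252 mm, e = 18 mm; θ ← 0°
rotate_crank_by(-30°): θ ← 0° -30° = -30°
rotate_crank_by(-23°): θ ← -30° -23° = -53°
rotate_crank_by(-55°): θ ← -53° -55° = -108°
crank pin P = (r cos θ, r sin θ) = (-13.287731, -40.895430)
h = r sin θ − e = -40.895430 − 18 = -58.895430
x = r cos θ + √(L² − h²) = -13.287731 + √(63504.0 − 3468.6717) = -13.287731 + 245.021077 = 231.733347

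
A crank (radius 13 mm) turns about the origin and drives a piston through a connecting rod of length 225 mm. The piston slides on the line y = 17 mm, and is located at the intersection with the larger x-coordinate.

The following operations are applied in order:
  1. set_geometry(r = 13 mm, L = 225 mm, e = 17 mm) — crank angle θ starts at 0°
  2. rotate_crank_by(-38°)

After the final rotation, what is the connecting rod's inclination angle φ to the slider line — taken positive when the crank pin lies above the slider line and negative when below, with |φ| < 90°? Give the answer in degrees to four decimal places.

set_geometry: r = 13 mm, L = 225 mm, e = 17 mm; θ ← 0°
rotate_crank_by(-38°): θ ← 0° -38° = -38°
crank pin P = (r cos θ, r sin θ) = (10.244140, -8.003599)
h = r sin θ − e = -8.003599 − 17 = -25.003599
sin φ = h / L = -25.003599 / 225 = -0.11112711
φ = arcsin(-0.11112711) = -6.380292°

-6.3803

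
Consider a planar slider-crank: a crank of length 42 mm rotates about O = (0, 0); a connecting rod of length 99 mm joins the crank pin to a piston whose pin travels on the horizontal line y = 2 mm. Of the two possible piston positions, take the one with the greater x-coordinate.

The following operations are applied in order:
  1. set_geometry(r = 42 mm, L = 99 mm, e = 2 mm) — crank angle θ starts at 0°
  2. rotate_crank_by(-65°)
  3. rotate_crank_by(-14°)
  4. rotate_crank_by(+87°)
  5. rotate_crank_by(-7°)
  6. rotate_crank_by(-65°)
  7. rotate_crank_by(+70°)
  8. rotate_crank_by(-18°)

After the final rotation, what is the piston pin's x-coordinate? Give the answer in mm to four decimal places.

set_geometry: r = 42 mm, L = 99 mm, e = 2 mm; θ ← 0°
rotate_crank_by(-65°): θ ← 0° -65° = -65°
rotate_crank_by(-14°): θ ← -65° -14° = -79°
rotate_crank_by(+87°): θ ← -79° +87° = 8°
rotate_crank_by(-7°): θ ← 8° -7° = 1°
rotate_crank_by(-65°): θ ← 1° -65° = -64°
rotate_crank_by(+70°): θ ← -64° +70° = 6°
rotate_crank_by(-18°): θ ← 6° -18° = -12°
crank pin P = (r cos θ, r sin θ) = (41.082199, -8.732291)
h = r sin θ − e = -8.732291 − 2 = -10.732291
x = r cos θ + √(L² − h²) = 41.082199 + √(9801.0 − 115.1821) = 41.082199 + 98.416553 = 139.498752

139.4988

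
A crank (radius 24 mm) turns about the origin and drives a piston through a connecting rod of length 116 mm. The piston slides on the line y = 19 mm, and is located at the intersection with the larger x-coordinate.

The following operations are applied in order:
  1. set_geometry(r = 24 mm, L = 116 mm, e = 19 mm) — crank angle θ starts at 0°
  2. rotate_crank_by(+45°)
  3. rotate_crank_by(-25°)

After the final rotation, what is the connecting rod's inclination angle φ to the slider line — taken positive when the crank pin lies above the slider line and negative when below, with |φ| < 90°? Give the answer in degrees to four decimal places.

set_geometry: r = 24 mm, L = 116 mm, e = 19 mm; θ ← 0°
rotate_crank_by(+45°): θ ← 0° +45° = 45°
rotate_crank_by(-25°): θ ← 45° -25° = 20°
crank pin P = (r cos θ, r sin θ) = (22.552623, 8.208483)
h = r sin θ − e = 8.208483 − 19 = -10.791517
sin φ = h / L = -10.791517 / 116 = -0.09303032
φ = arcsin(-0.09303032) = -5.337963°

-5.3380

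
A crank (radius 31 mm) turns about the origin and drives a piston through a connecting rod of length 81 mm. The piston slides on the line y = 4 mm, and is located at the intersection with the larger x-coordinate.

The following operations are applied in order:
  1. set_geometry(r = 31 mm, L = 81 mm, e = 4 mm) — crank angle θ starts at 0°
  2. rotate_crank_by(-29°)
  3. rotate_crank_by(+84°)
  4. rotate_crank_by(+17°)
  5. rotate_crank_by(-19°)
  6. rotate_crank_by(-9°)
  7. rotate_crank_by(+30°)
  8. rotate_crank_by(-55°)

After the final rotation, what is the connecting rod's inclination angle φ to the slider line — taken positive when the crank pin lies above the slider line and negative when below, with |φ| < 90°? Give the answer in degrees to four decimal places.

4.3137

set_geometry: r = 31 mm, L = 81 mm, e = 4 mm; θ ← 0°
rotate_crank_by(-29°): θ ← 0° -29° = -29°
rotate_crank_by(+84°): θ ← -29° +84° = 55°
rotate_crank_by(+17°): θ ← 55° +17° = 72°
rotate_crank_by(-19°): θ ← 72° -19° = 53°
rotate_crank_by(-9°): θ ← 53° -9° = 44°
rotate_crank_by(+30°): θ ← 44° +30° = 74°
rotate_crank_by(-55°): θ ← 74° -55° = 19°
crank pin P = (r cos θ, r sin θ) = (29.311076, 10.092613)
h = r sin θ − e = 10.092613 − 4 = 6.092613
sin φ = h / L = 6.092613 / 81 = 0.07521744
φ = arcsin(0.07521744) = 4.313716°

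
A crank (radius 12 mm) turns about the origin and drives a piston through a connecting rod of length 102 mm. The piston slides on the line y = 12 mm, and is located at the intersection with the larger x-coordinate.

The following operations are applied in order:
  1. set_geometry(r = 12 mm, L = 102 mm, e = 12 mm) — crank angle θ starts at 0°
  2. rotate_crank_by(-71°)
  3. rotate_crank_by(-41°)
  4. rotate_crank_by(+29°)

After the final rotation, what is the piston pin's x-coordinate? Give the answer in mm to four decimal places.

set_geometry: r = 12 mm, L = 102 mm, e = 12 mm; θ ← 0°
rotate_crank_by(-71°): θ ← 0° -71° = -71°
rotate_crank_by(-41°): θ ← -71° -41° = -112°
rotate_crank_by(+29°): θ ← -112° +29° = -83°
crank pin P = (r cos θ, r sin θ) = (1.462432, -11.910554)
h = r sin θ − e = -11.910554 − 12 = -23.910554
x = r cos θ + √(L² − h²) = 1.462432 + √(10404.0 − 571.7146) = 1.462432 + 99.157881 = 100.620313

100.6203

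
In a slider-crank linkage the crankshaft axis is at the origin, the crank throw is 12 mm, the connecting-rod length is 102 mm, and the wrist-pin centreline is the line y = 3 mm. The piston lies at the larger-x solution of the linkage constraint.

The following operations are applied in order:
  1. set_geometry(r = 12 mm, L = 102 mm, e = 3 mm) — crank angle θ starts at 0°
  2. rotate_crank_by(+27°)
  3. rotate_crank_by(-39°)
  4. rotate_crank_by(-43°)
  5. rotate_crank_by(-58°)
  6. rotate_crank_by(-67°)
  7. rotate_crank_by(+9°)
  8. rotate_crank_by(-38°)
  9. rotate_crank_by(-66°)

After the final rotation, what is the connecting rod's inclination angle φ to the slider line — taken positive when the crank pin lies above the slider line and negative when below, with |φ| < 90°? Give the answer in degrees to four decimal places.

5.0363

set_geometry: r = 12 mm, L = 102 mm, e = 3 mm; θ ← 0°
rotate_crank_by(+27°): θ ← 0° +27° = 27°
rotate_crank_by(-39°): θ ← 27° -39° = -12°
rotate_crank_by(-43°): θ ← -12° -43° = -55°
rotate_crank_by(-58°): θ ← -55° -58° = -113°
rotate_crank_by(-67°): θ ← -113° -67° = -180°
rotate_crank_by(+9°): θ ← -180° +9° = -171°
rotate_crank_by(-38°): θ ← -171° -38° = -209°
rotate_crank_by(-66°): θ ← -209° -66° = -275°
crank pin P = (r cos θ, r sin θ) = (1.045869, 11.954336)
h = r sin θ − e = 11.954336 − 3 = 8.954336
sin φ = h / L = 8.954336 / 102 = 0.08778761
φ = arcsin(0.08778761) = 5.036343°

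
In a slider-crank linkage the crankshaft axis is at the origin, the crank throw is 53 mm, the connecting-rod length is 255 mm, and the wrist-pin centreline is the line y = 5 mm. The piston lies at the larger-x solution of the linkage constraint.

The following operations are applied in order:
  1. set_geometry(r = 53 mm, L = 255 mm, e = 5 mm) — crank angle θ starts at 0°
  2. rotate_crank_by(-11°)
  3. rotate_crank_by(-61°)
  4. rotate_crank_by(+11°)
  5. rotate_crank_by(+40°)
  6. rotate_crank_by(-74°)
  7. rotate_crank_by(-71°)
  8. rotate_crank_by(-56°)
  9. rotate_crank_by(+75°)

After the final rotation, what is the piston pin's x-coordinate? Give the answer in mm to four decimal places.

208.2916

set_geometry: r = 53 mm, L = 255 mm, e = 5 mm; θ ← 0°
rotate_crank_by(-11°): θ ← 0° -11° = -11°
rotate_crank_by(-61°): θ ← -11° -61° = -72°
rotate_crank_by(+11°): θ ← -72° +11° = -61°
rotate_crank_by(+40°): θ ← -61° +40° = -21°
rotate_crank_by(-74°): θ ← -21° -74° = -95°
rotate_crank_by(-71°): θ ← -95° -71° = -166°
rotate_crank_by(-56°): θ ← -166° -56° = -222°
rotate_crank_by(+75°): θ ← -222° +75° = -147°
crank pin P = (r cos θ, r sin θ) = (-44.449540, -28.865869)
h = r sin θ − e = -28.865869 − 5 = -33.865869
x = r cos θ + √(L² − h²) = -44.449540 + √(65025.0 − 1146.8971) = -44.449540 + 252.741178 = 208.291638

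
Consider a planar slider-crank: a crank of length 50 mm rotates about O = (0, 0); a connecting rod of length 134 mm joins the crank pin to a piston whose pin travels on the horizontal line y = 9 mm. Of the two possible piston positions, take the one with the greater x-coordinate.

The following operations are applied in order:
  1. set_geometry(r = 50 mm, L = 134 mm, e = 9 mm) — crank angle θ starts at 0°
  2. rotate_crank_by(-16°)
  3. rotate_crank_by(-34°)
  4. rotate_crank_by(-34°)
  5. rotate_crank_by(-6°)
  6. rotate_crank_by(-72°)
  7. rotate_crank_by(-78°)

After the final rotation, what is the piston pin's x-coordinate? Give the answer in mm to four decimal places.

104.5354

set_geometry: r = 50 mm, L = 134 mm, e = 9 mm; θ ← 0°
rotate_crank_by(-16°): θ ← 0° -16° = -16°
rotate_crank_by(-34°): θ ← -16° -34° = -50°
rotate_crank_by(-34°): θ ← -50° -34° = -84°
rotate_crank_by(-6°): θ ← -84° -6° = -90°
rotate_crank_by(-72°): θ ← -90° -72° = -162°
rotate_crank_by(-78°): θ ← -162° -78° = -240°
crank pin P = (r cos θ, r sin θ) = (-25.000000, 43.301270)
h = r sin θ − e = 43.301270 − 9 = 34.301270
x = r cos θ + √(L² − h²) = -25.000000 + √(17956.0 − 1176.5771) = -25.000000 + 129.535412 = 104.535412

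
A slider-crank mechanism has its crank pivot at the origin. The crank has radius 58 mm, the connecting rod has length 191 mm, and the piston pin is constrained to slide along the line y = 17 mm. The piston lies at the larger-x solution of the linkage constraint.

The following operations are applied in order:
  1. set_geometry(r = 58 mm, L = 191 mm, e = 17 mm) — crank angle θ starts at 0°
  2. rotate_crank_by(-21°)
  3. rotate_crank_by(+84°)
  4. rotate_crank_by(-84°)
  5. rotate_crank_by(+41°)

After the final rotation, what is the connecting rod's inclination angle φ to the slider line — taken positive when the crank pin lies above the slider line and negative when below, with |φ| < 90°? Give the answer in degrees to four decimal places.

set_geometry: r = 58 mm, L = 191 mm, e = 17 mm; θ ← 0°
rotate_crank_by(-21°): θ ← 0° -21° = -21°
rotate_crank_by(+84°): θ ← -21° +84° = 63°
rotate_crank_by(-84°): θ ← 63° -84° = -21°
rotate_crank_by(+41°): θ ← -21° +41° = 20°
crank pin P = (r cos θ, r sin θ) = (54.502172, 19.837168)
h = r sin θ − e = 19.837168 − 17 = 2.837168
sin φ = h / L = 2.837168 / 191 = 0.01485428
φ = arcsin(0.01485428) = 0.851119°

0.8511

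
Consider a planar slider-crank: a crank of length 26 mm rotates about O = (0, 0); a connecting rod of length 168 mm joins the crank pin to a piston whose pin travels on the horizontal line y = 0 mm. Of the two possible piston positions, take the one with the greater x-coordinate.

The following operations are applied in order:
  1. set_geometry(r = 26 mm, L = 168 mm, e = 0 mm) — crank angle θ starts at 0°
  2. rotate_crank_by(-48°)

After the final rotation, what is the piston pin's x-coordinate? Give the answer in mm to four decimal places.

184.2826

set_geometry: r = 26 mm, L = 168 mm, e = 0 mm; θ ← 0°
rotate_crank_by(-48°): θ ← 0° -48° = -48°
crank pin P = (r cos θ, r sin θ) = (17.397396, -19.321765)
h = r sin θ − e = -19.321765 − 0 = -19.321765
x = r cos θ + √(L² − h²) = 17.397396 + √(28224.0 − 373.3306) = 17.397396 + 166.885198 = 184.282594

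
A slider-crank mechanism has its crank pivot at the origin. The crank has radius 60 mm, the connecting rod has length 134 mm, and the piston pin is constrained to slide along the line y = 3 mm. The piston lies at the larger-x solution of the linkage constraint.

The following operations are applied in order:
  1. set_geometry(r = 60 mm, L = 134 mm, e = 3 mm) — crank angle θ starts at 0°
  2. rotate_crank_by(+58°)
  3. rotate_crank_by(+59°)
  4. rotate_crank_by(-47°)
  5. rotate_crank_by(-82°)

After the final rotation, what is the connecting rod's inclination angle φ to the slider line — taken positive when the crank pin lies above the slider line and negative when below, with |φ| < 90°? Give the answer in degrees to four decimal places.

set_geometry: r = 60 mm, L = 134 mm, e = 3 mm; θ ← 0°
rotate_crank_by(+58°): θ ← 0° +58° = 58°
rotate_crank_by(+59°): θ ← 58° +59° = 117°
rotate_crank_by(-47°): θ ← 117° -47° = 70°
rotate_crank_by(-82°): θ ← 70° -82° = -12°
crank pin P = (r cos θ, r sin θ) = (58.688856, -12.474701)
h = r sin θ − e = -12.474701 − 3 = -15.474701
sin φ = h / L = -15.474701 / 134 = -0.11548285
φ = arcsin(-0.11548285) = -6.631476°

-6.6315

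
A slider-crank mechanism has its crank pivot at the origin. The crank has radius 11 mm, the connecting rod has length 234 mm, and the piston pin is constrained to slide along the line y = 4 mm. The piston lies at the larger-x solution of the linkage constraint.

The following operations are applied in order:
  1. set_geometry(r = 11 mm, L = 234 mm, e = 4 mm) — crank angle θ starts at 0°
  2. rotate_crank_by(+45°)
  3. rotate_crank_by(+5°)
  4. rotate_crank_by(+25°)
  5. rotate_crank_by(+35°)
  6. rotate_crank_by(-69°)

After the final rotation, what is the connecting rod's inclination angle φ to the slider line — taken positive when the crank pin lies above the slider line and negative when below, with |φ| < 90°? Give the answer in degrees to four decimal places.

0.7876

set_geometry: r = 11 mm, L = 234 mm, e = 4 mm; θ ← 0°
rotate_crank_by(+45°): θ ← 0° +45° = 45°
rotate_crank_by(+5°): θ ← 45° +5° = 50°
rotate_crank_by(+25°): θ ← 50° +25° = 75°
rotate_crank_by(+35°): θ ← 75° +35° = 110°
rotate_crank_by(-69°): θ ← 110° -69° = 41°
crank pin P = (r cos θ, r sin θ) = (8.301805, 7.216649)
h = r sin θ − e = 7.216649 − 4 = 3.216649
sin φ = h / L = 3.216649 / 234 = 0.01374636
φ = arcsin(0.01374636) = 0.787633°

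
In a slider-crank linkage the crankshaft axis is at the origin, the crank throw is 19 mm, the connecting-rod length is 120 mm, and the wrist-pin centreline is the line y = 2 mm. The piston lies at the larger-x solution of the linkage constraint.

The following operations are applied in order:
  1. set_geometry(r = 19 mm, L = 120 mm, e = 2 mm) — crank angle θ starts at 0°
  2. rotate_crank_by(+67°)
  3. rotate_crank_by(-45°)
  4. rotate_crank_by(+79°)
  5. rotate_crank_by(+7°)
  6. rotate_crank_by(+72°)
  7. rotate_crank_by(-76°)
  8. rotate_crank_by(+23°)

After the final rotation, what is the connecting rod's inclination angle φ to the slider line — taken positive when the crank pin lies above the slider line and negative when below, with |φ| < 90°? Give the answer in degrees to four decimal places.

set_geometry: r = 19 mm, L = 120 mm, e = 2 mm; θ ← 0°
rotate_crank_by(+67°): θ ← 0° +67° = 67°
rotate_crank_by(-45°): θ ← 67° -45° = 22°
rotate_crank_by(+79°): θ ← 22° +79° = 101°
rotate_crank_by(+7°): θ ← 101° +7° = 108°
rotate_crank_by(+72°): θ ← 108° +72° = 180°
rotate_crank_by(-76°): θ ← 180° -76° = 104°
rotate_crank_by(+23°): θ ← 104° +23° = 127°
crank pin P = (r cos θ, r sin θ) = (-11.434485, 15.174075)
h = r sin θ − e = 15.174075 − 2 = 13.174075
sin φ = h / L = 13.174075 / 120 = 0.10978396
φ = arcsin(0.10978396) = 6.302862°

6.3029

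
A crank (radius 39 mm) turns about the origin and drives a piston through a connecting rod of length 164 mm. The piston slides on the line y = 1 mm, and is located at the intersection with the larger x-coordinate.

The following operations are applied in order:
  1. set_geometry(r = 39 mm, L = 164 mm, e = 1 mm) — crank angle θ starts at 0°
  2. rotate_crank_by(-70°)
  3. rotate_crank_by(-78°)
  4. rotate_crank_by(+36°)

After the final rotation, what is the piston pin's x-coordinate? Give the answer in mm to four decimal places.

145.1249

set_geometry: r = 39 mm, L = 164 mm, e = 1 mm; θ ← 0°
rotate_crank_by(-70°): θ ← 0° -70° = -70°
rotate_crank_by(-78°): θ ← -70° -78° = -148°
rotate_crank_by(+36°): θ ← -148° +36° = -112°
crank pin P = (r cos θ, r sin θ) = (-14.609657, -36.160170)
h = r sin θ − e = -36.160170 − 1 = -37.160170
x = r cos θ + √(L² − h²) = -14.609657 + √(26896.0 − 1380.8783) = -14.609657 + 159.734535 = 145.124878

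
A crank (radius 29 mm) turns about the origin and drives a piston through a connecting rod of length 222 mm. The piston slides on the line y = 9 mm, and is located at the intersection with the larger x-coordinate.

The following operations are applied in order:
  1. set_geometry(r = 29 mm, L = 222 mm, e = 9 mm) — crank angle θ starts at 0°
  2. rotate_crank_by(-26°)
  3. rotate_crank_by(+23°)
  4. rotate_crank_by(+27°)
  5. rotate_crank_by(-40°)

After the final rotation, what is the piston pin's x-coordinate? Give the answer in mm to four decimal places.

249.2252

set_geometry: r = 29 mm, L = 222 mm, e = 9 mm; θ ← 0°
rotate_crank_by(-26°): θ ← 0° -26° = -26°
rotate_crank_by(+23°): θ ← -26° +23° = -3°
rotate_crank_by(+27°): θ ← -3° +27° = 24°
rotate_crank_by(-40°): θ ← 24° -40° = -16°
crank pin P = (r cos θ, r sin θ) = (27.876589, -7.993483)
h = r sin θ − e = -7.993483 − 9 = -16.993483
x = r cos θ + √(L² − h²) = 27.876589 + √(49284.0 − 288.7785) = 27.876589 + 221.348642 = 249.225232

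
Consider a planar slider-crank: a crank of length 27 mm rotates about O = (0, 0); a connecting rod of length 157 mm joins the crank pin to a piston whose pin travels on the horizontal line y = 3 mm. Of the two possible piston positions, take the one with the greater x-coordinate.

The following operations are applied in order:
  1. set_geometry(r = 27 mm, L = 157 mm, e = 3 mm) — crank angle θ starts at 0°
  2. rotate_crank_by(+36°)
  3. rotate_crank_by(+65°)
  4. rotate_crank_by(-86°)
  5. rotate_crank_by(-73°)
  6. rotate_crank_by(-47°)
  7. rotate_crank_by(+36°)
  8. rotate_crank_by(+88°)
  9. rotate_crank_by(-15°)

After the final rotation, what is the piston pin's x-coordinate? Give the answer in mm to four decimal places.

set_geometry: r = 27 mm, L = 157 mm, e = 3 mm; θ ← 0°
rotate_crank_by(+36°): θ ← 0° +36° = 36°
rotate_crank_by(+65°): θ ← 36° +65° = 101°
rotate_crank_by(-86°): θ ← 101° -86° = 15°
rotate_crank_by(-73°): θ ← 15° -73° = -58°
rotate_crank_by(-47°): θ ← -58° -47° = -105°
rotate_crank_by(+36°): θ ← -105° +36° = -69°
rotate_crank_by(+88°): θ ← -69° +88° = 19°
rotate_crank_by(-15°): θ ← 19° -15° = 4°
crank pin P = (r cos θ, r sin θ) = (26.934229, 1.883425)
h = r sin θ − e = 1.883425 − 3 = -1.116575
x = r cos θ + √(L² − h²) = 26.934229 + √(24649.0 − 1.2467) = 26.934229 + 156.996029 = 183.930259

183.9303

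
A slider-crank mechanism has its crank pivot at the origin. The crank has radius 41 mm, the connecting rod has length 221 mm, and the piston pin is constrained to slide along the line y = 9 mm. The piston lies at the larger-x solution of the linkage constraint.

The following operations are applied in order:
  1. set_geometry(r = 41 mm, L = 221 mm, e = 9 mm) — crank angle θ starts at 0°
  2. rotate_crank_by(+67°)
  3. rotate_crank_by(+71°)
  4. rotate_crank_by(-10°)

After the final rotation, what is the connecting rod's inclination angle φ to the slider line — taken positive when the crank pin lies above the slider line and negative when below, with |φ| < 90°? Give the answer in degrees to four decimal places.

6.0541

set_geometry: r = 41 mm, L = 221 mm, e = 9 mm; θ ← 0°
rotate_crank_by(+67°): θ ← 0° +67° = 67°
rotate_crank_by(+71°): θ ← 67° +71° = 138°
rotate_crank_by(-10°): θ ← 138° -10° = 128°
crank pin P = (r cos θ, r sin θ) = (-25.242120, 32.308441)
h = r sin θ − e = 32.308441 − 9 = 23.308441
sin φ = h / L = 23.308441 / 221 = 0.10546806
φ = arcsin(0.10546806) = 6.054134°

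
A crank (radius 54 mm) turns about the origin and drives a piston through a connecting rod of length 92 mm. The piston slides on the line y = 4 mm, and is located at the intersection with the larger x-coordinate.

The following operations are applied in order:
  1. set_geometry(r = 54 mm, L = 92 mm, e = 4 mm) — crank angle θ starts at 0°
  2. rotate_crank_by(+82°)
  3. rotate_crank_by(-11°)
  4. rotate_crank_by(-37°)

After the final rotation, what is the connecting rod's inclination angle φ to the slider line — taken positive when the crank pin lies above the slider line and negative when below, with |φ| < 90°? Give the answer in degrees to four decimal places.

16.5435

set_geometry: r = 54 mm, L = 92 mm, e = 4 mm; θ ← 0°
rotate_crank_by(+82°): θ ← 0° +82° = 82°
rotate_crank_by(-11°): θ ← 82° -11° = 71°
rotate_crank_by(-37°): θ ← 71° -37° = 34°
crank pin P = (r cos θ, r sin θ) = (44.768029, 30.196417)
h = r sin θ − e = 30.196417 − 4 = 26.196417
sin φ = h / L = 26.196417 / 92 = 0.28474366
φ = arcsin(0.28474366) = 16.543527°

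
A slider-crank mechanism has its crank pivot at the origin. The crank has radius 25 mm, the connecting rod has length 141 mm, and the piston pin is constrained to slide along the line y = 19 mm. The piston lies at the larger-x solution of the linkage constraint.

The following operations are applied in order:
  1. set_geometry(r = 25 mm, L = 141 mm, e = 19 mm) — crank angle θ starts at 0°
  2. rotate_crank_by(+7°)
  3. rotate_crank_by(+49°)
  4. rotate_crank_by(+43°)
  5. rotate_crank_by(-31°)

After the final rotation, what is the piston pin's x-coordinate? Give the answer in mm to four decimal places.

set_geometry: r = 25 mm, L = 141 mm, e = 19 mm; θ ← 0°
rotate_crank_by(+7°): θ ← 0° +7° = 7°
rotate_crank_by(+49°): θ ← 7° +49° = 56°
rotate_crank_by(+43°): θ ← 56° +43° = 99°
rotate_crank_by(-31°): θ ← 99° -31° = 68°
crank pin P = (r cos θ, r sin θ) = (9.365165, 23.179596)
h = r sin θ − e = 23.179596 − 19 = 4.179596
x = r cos θ + √(L² − h²) = 9.365165 + √(19881.0 − 17.4690) = 9.365165 + 140.938039 = 150.303204

150.3032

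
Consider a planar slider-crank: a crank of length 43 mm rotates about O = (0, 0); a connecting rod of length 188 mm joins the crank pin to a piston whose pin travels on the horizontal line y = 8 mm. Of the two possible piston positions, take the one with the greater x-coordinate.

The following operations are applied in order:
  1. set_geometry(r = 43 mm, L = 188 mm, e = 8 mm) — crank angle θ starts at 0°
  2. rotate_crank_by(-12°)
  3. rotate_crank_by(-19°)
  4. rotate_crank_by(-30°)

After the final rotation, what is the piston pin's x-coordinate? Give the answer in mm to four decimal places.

set_geometry: r = 43 mm, L = 188 mm, e = 8 mm; θ ← 0°
rotate_crank_by(-12°): θ ← 0° -12° = -12°
rotate_crank_by(-19°): θ ← -12° -19° = -31°
rotate_crank_by(-30°): θ ← -31° -30° = -61°
crank pin P = (r cos θ, r sin θ) = (20.846814, -37.608647)
h = r sin θ − e = -37.608647 − 8 = -45.608647
x = r cos θ + √(L² − h²) = 20.846814 + √(35344.0 − 2080.1487) = 20.846814 + 182.383802 = 203.230616

203.2306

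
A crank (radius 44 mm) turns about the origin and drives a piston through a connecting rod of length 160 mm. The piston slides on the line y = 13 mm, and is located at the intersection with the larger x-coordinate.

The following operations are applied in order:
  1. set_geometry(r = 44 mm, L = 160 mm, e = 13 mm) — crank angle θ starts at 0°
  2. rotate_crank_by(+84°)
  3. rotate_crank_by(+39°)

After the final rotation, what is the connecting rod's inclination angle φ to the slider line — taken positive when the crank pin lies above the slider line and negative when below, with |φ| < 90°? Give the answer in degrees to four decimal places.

8.5913

set_geometry: r = 44 mm, L = 160 mm, e = 13 mm; θ ← 0°
rotate_crank_by(+84°): θ ← 0° +84° = 84°
rotate_crank_by(+39°): θ ← 84° +39° = 123°
crank pin P = (r cos θ, r sin θ) = (-23.964118, 36.901505)
h = r sin θ − e = 36.901505 − 13 = 23.901505
sin φ = h / L = 23.901505 / 160 = 0.14938441
φ = arcsin(0.14938441) = 8.591254°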